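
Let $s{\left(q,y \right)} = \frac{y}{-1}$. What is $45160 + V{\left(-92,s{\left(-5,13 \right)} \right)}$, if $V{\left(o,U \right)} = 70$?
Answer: $45230$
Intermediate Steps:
$s{\left(q,y \right)} = - y$ ($s{\left(q,y \right)} = y \left(-1\right) = - y$)
$45160 + V{\left(-92,s{\left(-5,13 \right)} \right)} = 45160 + 70 = 45230$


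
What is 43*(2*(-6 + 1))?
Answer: -430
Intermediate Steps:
43*(2*(-6 + 1)) = 43*(2*(-5)) = 43*(-10) = -430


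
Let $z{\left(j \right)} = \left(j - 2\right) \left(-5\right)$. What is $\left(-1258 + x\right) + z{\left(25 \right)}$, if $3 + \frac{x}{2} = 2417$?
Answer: $3455$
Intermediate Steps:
$x = 4828$ ($x = -6 + 2 \cdot 2417 = -6 + 4834 = 4828$)
$z{\left(j \right)} = 10 - 5 j$ ($z{\left(j \right)} = \left(-2 + j\right) \left(-5\right) = 10 - 5 j$)
$\left(-1258 + x\right) + z{\left(25 \right)} = \left(-1258 + 4828\right) + \left(10 - 125\right) = 3570 + \left(10 - 125\right) = 3570 - 115 = 3455$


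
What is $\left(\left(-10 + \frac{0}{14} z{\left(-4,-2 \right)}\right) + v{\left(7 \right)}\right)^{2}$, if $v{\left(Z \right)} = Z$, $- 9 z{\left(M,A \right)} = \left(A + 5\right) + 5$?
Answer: $9$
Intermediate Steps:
$z{\left(M,A \right)} = - \frac{10}{9} - \frac{A}{9}$ ($z{\left(M,A \right)} = - \frac{\left(A + 5\right) + 5}{9} = - \frac{\left(5 + A\right) + 5}{9} = - \frac{10 + A}{9} = - \frac{10}{9} - \frac{A}{9}$)
$\left(\left(-10 + \frac{0}{14} z{\left(-4,-2 \right)}\right) + v{\left(7 \right)}\right)^{2} = \left(\left(-10 + \frac{0}{14} \left(- \frac{10}{9} - - \frac{2}{9}\right)\right) + 7\right)^{2} = \left(\left(-10 + 0 \cdot \frac{1}{14} \left(- \frac{10}{9} + \frac{2}{9}\right)\right) + 7\right)^{2} = \left(\left(-10 + 0 \left(- \frac{8}{9}\right)\right) + 7\right)^{2} = \left(\left(-10 + 0\right) + 7\right)^{2} = \left(-10 + 7\right)^{2} = \left(-3\right)^{2} = 9$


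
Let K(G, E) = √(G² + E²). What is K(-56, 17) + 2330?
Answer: 2330 + 5*√137 ≈ 2388.5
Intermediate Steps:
K(G, E) = √(E² + G²)
K(-56, 17) + 2330 = √(17² + (-56)²) + 2330 = √(289 + 3136) + 2330 = √3425 + 2330 = 5*√137 + 2330 = 2330 + 5*√137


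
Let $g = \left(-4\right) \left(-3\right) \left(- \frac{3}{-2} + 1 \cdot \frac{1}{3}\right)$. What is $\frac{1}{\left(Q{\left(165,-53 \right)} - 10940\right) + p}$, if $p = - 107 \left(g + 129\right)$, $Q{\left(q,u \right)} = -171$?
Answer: $- \frac{1}{27268} \approx -3.6673 \cdot 10^{-5}$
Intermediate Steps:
$g = 22$ ($g = 12 \left(\left(-3\right) \left(- \frac{1}{2}\right) + 1 \cdot \frac{1}{3}\right) = 12 \left(\frac{3}{2} + \frac{1}{3}\right) = 12 \cdot \frac{11}{6} = 22$)
$p = -16157$ ($p = - 107 \left(22 + 129\right) = \left(-107\right) 151 = -16157$)
$\frac{1}{\left(Q{\left(165,-53 \right)} - 10940\right) + p} = \frac{1}{\left(-171 - 10940\right) - 16157} = \frac{1}{-11111 - 16157} = \frac{1}{-27268} = - \frac{1}{27268}$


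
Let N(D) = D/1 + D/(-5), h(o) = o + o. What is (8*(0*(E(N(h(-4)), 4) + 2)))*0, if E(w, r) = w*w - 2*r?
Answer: 0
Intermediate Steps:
h(o) = 2*o
N(D) = 4*D/5 (N(D) = D*1 + D*(-⅕) = D - D/5 = 4*D/5)
E(w, r) = w² - 2*r
(8*(0*(E(N(h(-4)), 4) + 2)))*0 = (8*(0*(((4*(2*(-4))/5)² - 2*4) + 2)))*0 = (8*(0*((((⅘)*(-8))² - 8) + 2)))*0 = (8*(0*(((-32/5)² - 8) + 2)))*0 = (8*(0*((1024/25 - 8) + 2)))*0 = (8*(0*(824/25 + 2)))*0 = (8*(0*(874/25)))*0 = (8*0)*0 = 0*0 = 0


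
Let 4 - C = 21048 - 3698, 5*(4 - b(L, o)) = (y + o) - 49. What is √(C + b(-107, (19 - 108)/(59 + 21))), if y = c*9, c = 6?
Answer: I*√6937111/20 ≈ 131.69*I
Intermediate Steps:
y = 54 (y = 6*9 = 54)
b(L, o) = 3 - o/5 (b(L, o) = 4 - ((54 + o) - 49)/5 = 4 - (5 + o)/5 = 4 + (-1 - o/5) = 3 - o/5)
C = -17346 (C = 4 - (21048 - 3698) = 4 - 1*17350 = 4 - 17350 = -17346)
√(C + b(-107, (19 - 108)/(59 + 21))) = √(-17346 + (3 - (19 - 108)/(5*(59 + 21)))) = √(-17346 + (3 - (-89)/(5*80))) = √(-17346 + (3 - ⅕*(-89/80))) = √(-17346 + (3 + 89/400)) = √(-17346 + 1289/400) = √(-6937111/400) = I*√6937111/20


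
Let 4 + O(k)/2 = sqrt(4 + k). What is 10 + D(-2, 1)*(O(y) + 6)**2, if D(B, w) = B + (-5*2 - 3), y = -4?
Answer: -50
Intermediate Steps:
D(B, w) = -13 + B (D(B, w) = B + (-10 - 3) = B - 13 = -13 + B)
O(k) = -8 + 2*sqrt(4 + k)
10 + D(-2, 1)*(O(y) + 6)**2 = 10 + (-13 - 2)*((-8 + 2*sqrt(4 - 4)) + 6)**2 = 10 - 15*((-8 + 2*sqrt(0)) + 6)**2 = 10 - 15*((-8 + 2*0) + 6)**2 = 10 - 15*((-8 + 0) + 6)**2 = 10 - 15*(-8 + 6)**2 = 10 - 15*(-2)**2 = 10 - 15*4 = 10 - 60 = -50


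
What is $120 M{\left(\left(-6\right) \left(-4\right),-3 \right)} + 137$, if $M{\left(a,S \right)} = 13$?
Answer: $1697$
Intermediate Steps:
$120 M{\left(\left(-6\right) \left(-4\right),-3 \right)} + 137 = 120 \cdot 13 + 137 = 1560 + 137 = 1697$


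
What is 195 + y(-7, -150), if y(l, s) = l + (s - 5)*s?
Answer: 23438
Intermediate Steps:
y(l, s) = l + s*(-5 + s) (y(l, s) = l + (-5 + s)*s = l + s*(-5 + s))
195 + y(-7, -150) = 195 + (-7 + (-150)² - 5*(-150)) = 195 + (-7 + 22500 + 750) = 195 + 23243 = 23438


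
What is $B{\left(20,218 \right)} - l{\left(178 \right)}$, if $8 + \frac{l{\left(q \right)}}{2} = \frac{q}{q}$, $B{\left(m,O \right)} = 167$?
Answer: $181$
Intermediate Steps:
$l{\left(q \right)} = -14$ ($l{\left(q \right)} = -16 + 2 \frac{q}{q} = -16 + 2 \cdot 1 = -16 + 2 = -14$)
$B{\left(20,218 \right)} - l{\left(178 \right)} = 167 - -14 = 167 + 14 = 181$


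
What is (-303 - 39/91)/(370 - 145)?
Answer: -236/175 ≈ -1.3486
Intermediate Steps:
(-303 - 39/91)/(370 - 145) = (-303 - 39*1/91)/225 = (-303 - 3/7)*(1/225) = -2124/7*1/225 = -236/175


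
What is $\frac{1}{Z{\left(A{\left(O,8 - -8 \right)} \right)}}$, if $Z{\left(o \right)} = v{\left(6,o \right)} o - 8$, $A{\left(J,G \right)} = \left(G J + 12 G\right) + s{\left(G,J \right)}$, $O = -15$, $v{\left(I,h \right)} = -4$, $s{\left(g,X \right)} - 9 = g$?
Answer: $\frac{1}{84} \approx 0.011905$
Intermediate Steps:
$s{\left(g,X \right)} = 9 + g$
$A{\left(J,G \right)} = 9 + 13 G + G J$ ($A{\left(J,G \right)} = \left(G J + 12 G\right) + \left(9 + G\right) = \left(12 G + G J\right) + \left(9 + G\right) = 9 + 13 G + G J$)
$Z{\left(o \right)} = -8 - 4 o$ ($Z{\left(o \right)} = - 4 o - 8 = -8 - 4 o$)
$\frac{1}{Z{\left(A{\left(O,8 - -8 \right)} \right)}} = \frac{1}{-8 - 4 \left(9 + 13 \left(8 - -8\right) + \left(8 - -8\right) \left(-15\right)\right)} = \frac{1}{-8 - 4 \left(9 + 13 \left(8 + 8\right) + \left(8 + 8\right) \left(-15\right)\right)} = \frac{1}{-8 - 4 \left(9 + 13 \cdot 16 + 16 \left(-15\right)\right)} = \frac{1}{-8 - 4 \left(9 + 208 - 240\right)} = \frac{1}{-8 - -92} = \frac{1}{-8 + 92} = \frac{1}{84}$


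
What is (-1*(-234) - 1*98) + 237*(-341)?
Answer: -80681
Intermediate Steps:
(-1*(-234) - 1*98) + 237*(-341) = (234 - 98) - 80817 = 136 - 80817 = -80681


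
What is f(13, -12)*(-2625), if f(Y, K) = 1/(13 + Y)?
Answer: -2625/26 ≈ -100.96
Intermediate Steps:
f(13, -12)*(-2625) = -2625/(13 + 13) = -2625/26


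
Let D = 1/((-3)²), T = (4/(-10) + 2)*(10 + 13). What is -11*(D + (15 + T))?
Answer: -25696/45 ≈ -571.02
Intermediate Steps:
T = 184/5 (T = (4*(-⅒) + 2)*23 = (-⅖ + 2)*23 = (8/5)*23 = 184/5 ≈ 36.800)
D = ⅑ (D = 1/9 = ⅑ ≈ 0.11111)
-11*(D + (15 + T)) = -11*(⅑ + (15 + 184/5)) = -11*(⅑ + 259/5) = -11*2336/45 = -25696/45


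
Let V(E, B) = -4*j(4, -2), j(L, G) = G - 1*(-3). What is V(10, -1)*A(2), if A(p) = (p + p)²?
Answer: -64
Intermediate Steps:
j(L, G) = 3 + G (j(L, G) = G + 3 = 3 + G)
A(p) = 4*p² (A(p) = (2*p)² = 4*p²)
V(E, B) = -4 (V(E, B) = -4*(3 - 2) = -4*1 = -4)
V(10, -1)*A(2) = -16*2² = -16*4 = -4*16 = -64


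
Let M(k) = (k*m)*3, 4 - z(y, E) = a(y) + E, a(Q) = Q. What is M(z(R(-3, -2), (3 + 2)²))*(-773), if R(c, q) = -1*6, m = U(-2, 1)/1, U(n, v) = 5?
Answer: 173925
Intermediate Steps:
m = 5 (m = 5/1 = 5*1 = 5)
R(c, q) = -6
z(y, E) = 4 - E - y (z(y, E) = 4 - (y + E) = 4 - (E + y) = 4 + (-E - y) = 4 - E - y)
M(k) = 15*k (M(k) = (k*5)*3 = (5*k)*3 = 15*k)
M(z(R(-3, -2), (3 + 2)²))*(-773) = (15*(4 - (3 + 2)² - 1*(-6)))*(-773) = (15*(4 - 1*5² + 6))*(-773) = (15*(4 - 1*25 + 6))*(-773) = (15*(4 - 25 + 6))*(-773) = (15*(-15))*(-773) = -225*(-773) = 173925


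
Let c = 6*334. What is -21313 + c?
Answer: -19309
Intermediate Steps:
c = 2004
-21313 + c = -21313 + 2004 = -19309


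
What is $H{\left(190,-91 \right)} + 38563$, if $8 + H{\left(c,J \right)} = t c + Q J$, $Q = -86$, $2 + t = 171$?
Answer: $78491$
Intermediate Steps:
$t = 169$ ($t = -2 + 171 = 169$)
$H{\left(c,J \right)} = -8 - 86 J + 169 c$ ($H{\left(c,J \right)} = -8 - \left(- 169 c + 86 J\right) = -8 - 86 J + 169 c$)
$H{\left(190,-91 \right)} + 38563 = \left(-8 - -7826 + 169 \cdot 190\right) + 38563 = \left(-8 + 7826 + 32110\right) + 38563 = 39928 + 38563 = 78491$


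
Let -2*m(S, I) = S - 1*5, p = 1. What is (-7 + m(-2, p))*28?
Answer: -98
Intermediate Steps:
m(S, I) = 5/2 - S/2 (m(S, I) = -(S - 1*5)/2 = -(S - 5)/2 = -(-5 + S)/2 = 5/2 - S/2)
(-7 + m(-2, p))*28 = (-7 + (5/2 - ½*(-2)))*28 = (-7 + (5/2 + 1))*28 = (-7 + 7/2)*28 = -7/2*28 = -98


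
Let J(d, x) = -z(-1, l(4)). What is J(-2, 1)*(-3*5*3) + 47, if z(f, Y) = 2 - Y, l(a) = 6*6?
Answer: -1483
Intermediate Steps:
l(a) = 36
J(d, x) = 34 (J(d, x) = -(2 - 1*36) = -(2 - 36) = -1*(-34) = 34)
J(-2, 1)*(-3*5*3) + 47 = 34*(-3*5*3) + 47 = 34*(-15*3) + 47 = 34*(-45) + 47 = -1530 + 47 = -1483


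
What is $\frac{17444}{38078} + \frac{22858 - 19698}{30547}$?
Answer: $\frac{326594174}{581584333} \approx 0.56156$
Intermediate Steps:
$\frac{17444}{38078} + \frac{22858 - 19698}{30547} = 17444 \cdot \frac{1}{38078} + \left(22858 - 19698\right) \frac{1}{30547} = \frac{8722}{19039} + 3160 \cdot \frac{1}{30547} = \frac{8722}{19039} + \frac{3160}{30547} = \frac{326594174}{581584333}$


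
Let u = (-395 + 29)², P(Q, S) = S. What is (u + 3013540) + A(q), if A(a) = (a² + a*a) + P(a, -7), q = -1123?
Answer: 5669747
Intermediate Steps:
A(a) = -7 + 2*a² (A(a) = (a² + a*a) - 7 = (a² + a²) - 7 = 2*a² - 7 = -7 + 2*a²)
u = 133956 (u = (-366)² = 133956)
(u + 3013540) + A(q) = (133956 + 3013540) + (-7 + 2*(-1123)²) = 3147496 + (-7 + 2*1261129) = 3147496 + (-7 + 2522258) = 3147496 + 2522251 = 5669747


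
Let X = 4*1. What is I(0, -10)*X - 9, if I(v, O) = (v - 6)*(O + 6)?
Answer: 87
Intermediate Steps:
I(v, O) = (-6 + v)*(6 + O)
X = 4
I(0, -10)*X - 9 = (-36 - 6*(-10) + 6*0 - 10*0)*4 - 9 = (-36 + 60 + 0 + 0)*4 - 9 = 24*4 - 9 = 96 - 9 = 87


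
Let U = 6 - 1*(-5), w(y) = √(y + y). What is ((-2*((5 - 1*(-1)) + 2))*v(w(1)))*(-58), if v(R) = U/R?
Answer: 5104*√2 ≈ 7218.1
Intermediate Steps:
w(y) = √2*√y (w(y) = √(2*y) = √2*√y)
U = 11 (U = 6 + 5 = 11)
v(R) = 11/R
((-2*((5 - 1*(-1)) + 2))*v(w(1)))*(-58) = ((-2*((5 - 1*(-1)) + 2))*(11/((√2*√1))))*(-58) = ((-2*((5 + 1) + 2))*(11/((√2*1))))*(-58) = ((-2*(6 + 2))*(11/(√2)))*(-58) = ((-2*8)*(11*(√2/2)))*(-58) = -88*√2*(-58) = 5104*√2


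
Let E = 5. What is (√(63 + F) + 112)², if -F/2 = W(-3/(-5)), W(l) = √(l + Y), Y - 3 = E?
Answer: (560 + √5*√(315 - 2*√215))²/25 ≈ 14294.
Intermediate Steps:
Y = 8 (Y = 3 + 5 = 8)
W(l) = √(8 + l) (W(l) = √(l + 8) = √(8 + l))
F = -2*√215/5 (F = -2*√(8 - 3/(-5)) = -2*√(8 - 3*(-⅕)) = -2*√(8 + ⅗) = -2*√215/5 ≈ -5.8652)
(√(63 + F) + 112)² = (√(63 - 2*√215/5) + 112)² = (112 + √(63 - 2*√215/5))²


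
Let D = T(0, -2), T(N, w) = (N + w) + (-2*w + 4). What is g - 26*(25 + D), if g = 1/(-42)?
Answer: -33853/42 ≈ -806.02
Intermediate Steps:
g = -1/42 ≈ -0.023810
T(N, w) = 4 + N - w (T(N, w) = (N + w) + (4 - 2*w) = 4 + N - w)
D = 6 (D = 4 + 0 - 1*(-2) = 4 + 0 + 2 = 6)
g - 26*(25 + D) = -1/42 - 26*(25 + 6) = -1/42 - 26*31 = -1/42 - 806 = -33853/42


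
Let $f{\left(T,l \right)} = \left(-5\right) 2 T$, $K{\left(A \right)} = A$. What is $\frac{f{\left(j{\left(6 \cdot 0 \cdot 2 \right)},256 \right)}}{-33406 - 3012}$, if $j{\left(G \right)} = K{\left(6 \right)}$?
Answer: $\frac{30}{18209} \approx 0.0016475$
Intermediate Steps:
$j{\left(G \right)} = 6$
$f{\left(T,l \right)} = - 10 T$
$\frac{f{\left(j{\left(6 \cdot 0 \cdot 2 \right)},256 \right)}}{-33406 - 3012} = \frac{\left(-10\right) 6}{-33406 - 3012} = - \frac{60}{-33406 - 3012} = - \frac{60}{-36418} = \left(-60\right) \left(- \frac{1}{36418}\right) = \frac{30}{18209}$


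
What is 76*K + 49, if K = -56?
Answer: -4207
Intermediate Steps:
76*K + 49 = 76*(-56) + 49 = -4256 + 49 = -4207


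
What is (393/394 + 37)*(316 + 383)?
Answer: 10464729/394 ≈ 26560.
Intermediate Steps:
(393/394 + 37)*(316 + 383) = (393*(1/394) + 37)*699 = (393/394 + 37)*699 = (14971/394)*699 = 10464729/394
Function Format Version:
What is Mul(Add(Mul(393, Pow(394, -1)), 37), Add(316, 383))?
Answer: Rational(10464729, 394) ≈ 26560.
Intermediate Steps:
Mul(Add(Mul(393, Pow(394, -1)), 37), Add(316, 383)) = Mul(Add(Mul(393, Rational(1, 394)), 37), 699) = Mul(Add(Rational(393, 394), 37), 699) = Mul(Rational(14971, 394), 699) = Rational(10464729, 394)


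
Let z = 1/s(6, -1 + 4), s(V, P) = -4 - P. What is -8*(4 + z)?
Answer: -216/7 ≈ -30.857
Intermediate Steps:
z = -⅐ (z = 1/(-4 - (-1 + 4)) = 1/(-4 - 1*3) = 1/(-4 - 3) = 1/(-7) = -⅐ ≈ -0.14286)
-8*(4 + z) = -8*(4 - ⅐) = -8*27/7 = -216/7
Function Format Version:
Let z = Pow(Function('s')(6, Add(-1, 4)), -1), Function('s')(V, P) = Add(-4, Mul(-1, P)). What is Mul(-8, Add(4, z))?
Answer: Rational(-216, 7) ≈ -30.857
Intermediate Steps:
z = Rational(-1, 7) (z = Pow(Add(-4, Mul(-1, Add(-1, 4))), -1) = Pow(Add(-4, Mul(-1, 3)), -1) = Pow(Add(-4, -3), -1) = Pow(-7, -1) = Rational(-1, 7) ≈ -0.14286)
Mul(-8, Add(4, z)) = Mul(-8, Add(4, Rational(-1, 7))) = Mul(-8, Rational(27, 7)) = Rational(-216, 7)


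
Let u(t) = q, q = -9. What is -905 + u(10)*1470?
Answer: -14135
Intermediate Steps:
u(t) = -9
-905 + u(10)*1470 = -905 - 9*1470 = -905 - 13230 = -14135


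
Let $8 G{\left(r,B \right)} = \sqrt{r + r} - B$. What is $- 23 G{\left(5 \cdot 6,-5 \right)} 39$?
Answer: $- \frac{4485}{8} - \frac{897 \sqrt{15}}{4} \approx -1429.1$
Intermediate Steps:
$G{\left(r,B \right)} = - \frac{B}{8} + \frac{\sqrt{2} \sqrt{r}}{8}$ ($G{\left(r,B \right)} = \frac{\sqrt{r + r} - B}{8} = \frac{\sqrt{2 r} - B}{8} = \frac{\sqrt{2} \sqrt{r} - B}{8} = \frac{- B + \sqrt{2} \sqrt{r}}{8} = - \frac{B}{8} + \frac{\sqrt{2} \sqrt{r}}{8}$)
$- 23 G{\left(5 \cdot 6,-5 \right)} 39 = - 23 \left(\left(- \frac{1}{8}\right) \left(-5\right) + \frac{\sqrt{2} \sqrt{5 \cdot 6}}{8}\right) 39 = - 23 \left(\frac{5}{8} + \frac{\sqrt{2} \sqrt{30}}{8}\right) 39 = - 23 \left(\frac{5}{8} + \frac{\sqrt{15}}{4}\right) 39 = \left(- \frac{115}{8} - \frac{23 \sqrt{15}}{4}\right) 39 = - \frac{4485}{8} - \frac{897 \sqrt{15}}{4}$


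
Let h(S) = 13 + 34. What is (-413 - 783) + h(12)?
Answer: -1149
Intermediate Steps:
h(S) = 47
(-413 - 783) + h(12) = (-413 - 783) + 47 = -1196 + 47 = -1149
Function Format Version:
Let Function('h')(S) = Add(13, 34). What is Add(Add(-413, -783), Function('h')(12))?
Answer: -1149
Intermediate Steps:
Function('h')(S) = 47
Add(Add(-413, -783), Function('h')(12)) = Add(Add(-413, -783), 47) = Add(-1196, 47) = -1149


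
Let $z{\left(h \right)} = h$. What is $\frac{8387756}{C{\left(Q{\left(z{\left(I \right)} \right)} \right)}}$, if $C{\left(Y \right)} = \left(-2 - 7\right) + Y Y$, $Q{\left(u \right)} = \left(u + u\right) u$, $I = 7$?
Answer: $\frac{8387756}{9595} \approx 874.18$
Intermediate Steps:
$Q{\left(u \right)} = 2 u^{2}$ ($Q{\left(u \right)} = 2 u u = 2 u^{2}$)
$C{\left(Y \right)} = -9 + Y^{2}$ ($C{\left(Y \right)} = \left(-2 - 7\right) + Y^{2} = -9 + Y^{2}$)
$\frac{8387756}{C{\left(Q{\left(z{\left(I \right)} \right)} \right)}} = \frac{8387756}{-9 + \left(2 \cdot 7^{2}\right)^{2}} = \frac{8387756}{-9 + \left(2 \cdot 49\right)^{2}} = \frac{8387756}{-9 + 98^{2}} = \frac{8387756}{-9 + 9604} = \frac{8387756}{9595}$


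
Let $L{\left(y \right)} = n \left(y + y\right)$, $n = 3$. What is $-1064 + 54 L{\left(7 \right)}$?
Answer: $1204$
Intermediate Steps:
$L{\left(y \right)} = 6 y$ ($L{\left(y \right)} = 3 \left(y + y\right) = 3 \cdot 2 y = 6 y$)
$-1064 + 54 L{\left(7 \right)} = -1064 + 54 \cdot 6 \cdot 7 = -1064 + 54 \cdot 42 = -1064 + 2268 = 1204$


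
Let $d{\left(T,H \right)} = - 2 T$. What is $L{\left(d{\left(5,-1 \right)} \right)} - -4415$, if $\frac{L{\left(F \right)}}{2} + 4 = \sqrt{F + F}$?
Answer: $4407 + 4 i \sqrt{5} \approx 4407.0 + 8.9443 i$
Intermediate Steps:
$L{\left(F \right)} = -8 + 2 \sqrt{2} \sqrt{F}$ ($L{\left(F \right)} = -8 + 2 \sqrt{F + F} = -8 + 2 \sqrt{2 F} = -8 + 2 \sqrt{2} \sqrt{F}$)
$L{\left(d{\left(5,-1 \right)} \right)} - -4415 = \left(-8 + 2 \sqrt{2} \sqrt{\left(-2\right) 5}\right) - -4415 = \left(-8 + 2 \sqrt{2} \sqrt{-10}\right) + 4415 = \left(-8 + 2 \sqrt{2} i \sqrt{10}\right) + 4415 = \left(-8 + 4 i \sqrt{5}\right) + 4415 = 4407 + 4 i \sqrt{5}$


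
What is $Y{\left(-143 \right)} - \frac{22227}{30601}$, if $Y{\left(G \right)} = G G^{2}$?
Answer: $- \frac{89483680634}{30601} \approx -2.9242 \cdot 10^{6}$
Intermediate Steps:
$Y{\left(G \right)} = G^{3}$
$Y{\left(-143 \right)} - \frac{22227}{30601} = \left(-143\right)^{3} - \frac{22227}{30601} = -2924207 - 22227 \cdot \frac{1}{30601} = -2924207 - \frac{22227}{30601} = - \frac{89483680634}{30601}$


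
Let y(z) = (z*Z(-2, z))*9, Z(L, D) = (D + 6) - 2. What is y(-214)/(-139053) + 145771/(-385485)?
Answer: -58727719321/17867615235 ≈ -3.2868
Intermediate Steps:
Z(L, D) = 4 + D (Z(L, D) = (6 + D) - 2 = 4 + D)
y(z) = 9*z*(4 + z) (y(z) = (z*(4 + z))*9 = 9*z*(4 + z))
y(-214)/(-139053) + 145771/(-385485) = (9*(-214)*(4 - 214))/(-139053) + 145771/(-385485) = (9*(-214)*(-210))*(-1/139053) + 145771*(-1/385485) = 404460*(-1/139053) - 145771/385485 = -134820/46351 - 145771/385485 = -58727719321/17867615235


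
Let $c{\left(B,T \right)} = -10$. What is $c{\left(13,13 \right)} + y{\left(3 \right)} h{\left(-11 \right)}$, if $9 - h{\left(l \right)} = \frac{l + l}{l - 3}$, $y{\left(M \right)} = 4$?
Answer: $\frac{138}{7} \approx 19.714$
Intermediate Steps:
$h{\left(l \right)} = 9 - \frac{2 l}{-3 + l}$ ($h{\left(l \right)} = 9 - \frac{l + l}{l - 3} = 9 - \frac{2 l}{-3 + l}$)
$c{\left(13,13 \right)} + y{\left(3 \right)} h{\left(-11 \right)} = -10 + 4 \frac{-27 + 7 \left(-11\right)}{-3 - 11} = -10 + 4 \frac{-27 - 77}{-14} = -10 + 4 \left(\left(- \frac{1}{14}\right) \left(-104\right)\right) = -10 + 4 \cdot \frac{52}{7} = -10 + \frac{208}{7} = \frac{138}{7}$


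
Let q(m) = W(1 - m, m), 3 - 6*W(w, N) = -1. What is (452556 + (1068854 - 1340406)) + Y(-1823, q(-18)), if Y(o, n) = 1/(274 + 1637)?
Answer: 345898645/1911 ≈ 1.8100e+5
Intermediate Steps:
W(w, N) = 2/3 (W(w, N) = 1/2 - 1/6*(-1) = 1/2 + 1/6 = 2/3)
q(m) = 2/3
Y(o, n) = 1/1911
(452556 + (1068854 - 1340406)) + Y(-1823, q(-18)) = (452556 + (1068854 - 1340406)) + 1/1911 = (452556 - 271552) + 1/1911 = 181004 + 1/1911 = 345898645/1911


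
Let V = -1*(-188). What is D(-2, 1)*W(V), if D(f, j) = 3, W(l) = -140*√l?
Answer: -840*√47 ≈ -5758.8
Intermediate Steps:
V = 188
D(-2, 1)*W(V) = 3*(-280*√47) = -840*√47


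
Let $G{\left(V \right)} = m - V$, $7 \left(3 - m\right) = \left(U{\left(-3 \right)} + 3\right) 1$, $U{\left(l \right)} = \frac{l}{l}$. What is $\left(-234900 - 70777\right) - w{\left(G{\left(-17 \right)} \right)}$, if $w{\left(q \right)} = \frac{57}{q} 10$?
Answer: $- \frac{20788031}{68} \approx -3.0571 \cdot 10^{5}$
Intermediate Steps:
$U{\left(l \right)} = 1$
$m = \frac{17}{7}$ ($m = 3 - \frac{\left(1 + 3\right) 1}{7} = 3 - \frac{4 \cdot 1}{7} = 3 - \frac{4}{7} = \frac{17}{7} \approx 2.4286$)
$G{\left(V \right)} = \frac{17}{7} - V$
$w{\left(q \right)} = \frac{570}{q}$
$\left(-234900 - 70777\right) - w{\left(G{\left(-17 \right)} \right)} = \left(-234900 - 70777\right) - \frac{570}{\frac{17}{7} - -17} = -305677 - \frac{570}{\frac{17}{7} + 17} = -305677 - \frac{570}{\frac{136}{7}} = -305677 - 570 \cdot \frac{7}{136} = -305677 - \frac{1995}{68} = - \frac{20788031}{68}$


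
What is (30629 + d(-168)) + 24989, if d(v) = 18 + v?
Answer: 55468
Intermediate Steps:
(30629 + d(-168)) + 24989 = (30629 + (18 - 168)) + 24989 = (30629 - 150) + 24989 = 30479 + 24989 = 55468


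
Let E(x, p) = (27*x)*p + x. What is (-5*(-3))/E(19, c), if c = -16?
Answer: -15/8189 ≈ -0.0018317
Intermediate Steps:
E(x, p) = x + 27*p*x (E(x, p) = 27*p*x + x = x + 27*p*x)
(-5*(-3))/E(19, c) = (-5*(-3))/((19*(1 + 27*(-16)))) = 15/((19*(1 - 432))) = 15/((19*(-431))) = 15/(-8189) = 15*(-1/8189) = -15/8189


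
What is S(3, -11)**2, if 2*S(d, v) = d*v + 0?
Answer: 1089/4 ≈ 272.25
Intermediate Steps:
S(d, v) = d*v/2 (S(d, v) = (d*v + 0)/2 = (d*v)/2 = d*v/2)
S(3, -11)**2 = ((1/2)*3*(-11))**2 = (-33/2)**2 = 1089/4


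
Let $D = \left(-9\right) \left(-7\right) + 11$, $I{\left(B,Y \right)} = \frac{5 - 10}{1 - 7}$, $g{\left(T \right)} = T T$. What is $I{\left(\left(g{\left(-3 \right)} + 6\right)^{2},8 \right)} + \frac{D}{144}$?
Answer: $\frac{97}{72} \approx 1.3472$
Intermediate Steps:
$g{\left(T \right)} = T^{2}$
$I{\left(B,Y \right)} = \frac{5}{6}$ ($I{\left(B,Y \right)} = - \frac{5}{-6} = \left(-5\right) \left(- \frac{1}{6}\right) = \frac{5}{6}$)
$D = 74$ ($D = 63 + 11 = 74$)
$I{\left(\left(g{\left(-3 \right)} + 6\right)^{2},8 \right)} + \frac{D}{144} = \frac{5}{6} + \frac{1}{144} \cdot 74 = \frac{5}{6} + \frac{37}{72} = \frac{97}{72}$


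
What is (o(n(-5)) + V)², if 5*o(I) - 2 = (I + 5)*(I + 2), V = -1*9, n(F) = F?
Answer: 1849/25 ≈ 73.960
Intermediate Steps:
V = -9
o(I) = ⅖ + (2 + I)*(5 + I)/5 (o(I) = ⅖ + ((I + 5)*(I + 2))/5 = ⅖ + ((5 + I)*(2 + I))/5 = ⅖ + ((2 + I)*(5 + I))/5 = ⅖ + (2 + I)*(5 + I)/5)
(o(n(-5)) + V)² = ((12/5 + (⅕)*(-5)² + (7/5)*(-5)) - 9)² = ((12/5 + (⅕)*25 - 7) - 9)² = ((12/5 + 5 - 7) - 9)² = (⅖ - 9)² = (-43/5)² = 1849/25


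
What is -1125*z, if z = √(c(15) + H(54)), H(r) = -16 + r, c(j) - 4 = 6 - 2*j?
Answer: -3375*√2 ≈ -4773.0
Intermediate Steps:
c(j) = 10 - 2*j (c(j) = 4 + (6 - 2*j) = 10 - 2*j)
z = 3*√2 (z = √((10 - 2*15) + (-16 + 54)) = √((10 - 30) + 38) = √(-20 + 38) = √18 = 3*√2 ≈ 4.2426)
-1125*z = -3375*√2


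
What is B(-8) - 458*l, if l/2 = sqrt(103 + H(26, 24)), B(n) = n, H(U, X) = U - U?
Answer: -8 - 916*sqrt(103) ≈ -9304.4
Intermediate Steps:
H(U, X) = 0
l = 2*sqrt(103) (l = 2*sqrt(103 + 0) = 2*sqrt(103) ≈ 20.298)
B(-8) - 458*l = -8 - 916*sqrt(103)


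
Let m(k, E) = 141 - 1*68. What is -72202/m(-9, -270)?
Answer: -72202/73 ≈ -989.07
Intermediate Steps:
m(k, E) = 73 (m(k, E) = 141 - 68 = 73)
-72202/m(-9, -270) = -72202/73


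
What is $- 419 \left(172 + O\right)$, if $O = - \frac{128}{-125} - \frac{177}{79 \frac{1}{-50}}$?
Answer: $- \frac{1179427178}{9875} \approx -1.1944 \cdot 10^{5}$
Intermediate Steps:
$O = \frac{1116362}{9875}$ ($O = \left(-128\right) \left(- \frac{1}{125}\right) - \frac{177}{79 \left(- \frac{1}{50}\right)} = \frac{128}{125} - \frac{177}{- \frac{79}{50}} = \frac{128}{125} - - \frac{8850}{79} = \frac{128}{125} + \frac{8850}{79} = \frac{1116362}{9875} \approx 113.05$)
$- 419 \left(172 + O\right) = - 419 \left(172 + \frac{1116362}{9875}\right) = \left(-419\right) \frac{2814862}{9875} = - \frac{1179427178}{9875}$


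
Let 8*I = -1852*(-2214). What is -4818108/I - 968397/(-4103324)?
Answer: -6424638341405/701040595428 ≈ -9.1644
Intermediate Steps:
I = 512541 (I = (-1852*(-2214))/8 = (⅛)*4100328 = 512541)
-4818108/I - 968397/(-4103324) = -4818108/512541 - 968397/(-4103324) = -4818108*1/512541 - 968397*(-1/4103324) = -1606036/170847 + 968397/4103324 = -6424638341405/701040595428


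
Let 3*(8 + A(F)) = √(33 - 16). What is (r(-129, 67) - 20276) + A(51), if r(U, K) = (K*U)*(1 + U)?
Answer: 1086020 + √17/3 ≈ 1.0860e+6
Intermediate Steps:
A(F) = -8 + √17/3 (A(F) = -8 + √(33 - 16)/3 = -8 + √17/3)
r(U, K) = K*U*(1 + U)
(r(-129, 67) - 20276) + A(51) = (67*(-129)*(1 - 129) - 20276) + (-8 + √17/3) = (67*(-129)*(-128) - 20276) + (-8 + √17/3) = (1106304 - 20276) + (-8 + √17/3) = 1086028 + (-8 + √17/3) = 1086020 + √17/3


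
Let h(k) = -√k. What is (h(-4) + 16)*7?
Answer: 112 - 14*I ≈ 112.0 - 14.0*I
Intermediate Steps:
(h(-4) + 16)*7 = (-√(-4) + 16)*7 = (-2*I + 16)*7 = (16 - 2*I)*7 = 112 - 14*I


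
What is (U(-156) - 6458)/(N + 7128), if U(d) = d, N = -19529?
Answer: 6614/12401 ≈ 0.53334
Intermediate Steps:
(U(-156) - 6458)/(N + 7128) = (-156 - 6458)/(-19529 + 7128) = -6614/(-12401) = -6614*(-1/12401) = 6614/12401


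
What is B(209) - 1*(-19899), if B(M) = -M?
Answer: 19690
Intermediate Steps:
B(209) - 1*(-19899) = -1*209 - 1*(-19899) = -209 + 19899 = 19690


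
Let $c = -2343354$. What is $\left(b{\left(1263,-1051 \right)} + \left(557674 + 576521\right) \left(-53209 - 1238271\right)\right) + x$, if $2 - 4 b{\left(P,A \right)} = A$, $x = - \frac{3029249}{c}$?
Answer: $- \frac{6865043753392054421}{4686708} \approx -1.4648 \cdot 10^{12}$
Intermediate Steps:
$x = \frac{3029249}{2343354}$ ($x = - \frac{3029249}{-2343354} = \left(-3029249\right) \left(- \frac{1}{2343354}\right) = \frac{3029249}{2343354} \approx 1.2927$)
$b{\left(P,A \right)} = \frac{1}{2} - \frac{A}{4}$
$\left(b{\left(1263,-1051 \right)} + \left(557674 + 576521\right) \left(-53209 - 1238271\right)\right) + x = \left(\left(\frac{1}{2} - - \frac{1051}{4}\right) + \left(557674 + 576521\right) \left(-53209 - 1238271\right)\right) + \frac{3029249}{2343354} = \left(\left(\frac{1}{2} + \frac{1051}{4}\right) + 1134195 \left(-1291480\right)\right) + \frac{3029249}{2343354} = \left(\frac{1053}{4} - 1464790158600\right) + \frac{3029249}{2343354} = - \frac{5859160633347}{4} + \frac{3029249}{2343354} = - \frac{6865043753392054421}{4686708}$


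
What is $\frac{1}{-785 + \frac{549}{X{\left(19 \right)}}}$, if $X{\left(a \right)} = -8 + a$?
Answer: $- \frac{11}{8086} \approx -0.0013604$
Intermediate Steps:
$\frac{1}{-785 + \frac{549}{X{\left(19 \right)}}} = \frac{1}{-785 + \frac{549}{-8 + 19}} = \frac{1}{-785 + \frac{549}{11}} = \frac{1}{- \frac{8086}{11}} = - \frac{11}{8086}$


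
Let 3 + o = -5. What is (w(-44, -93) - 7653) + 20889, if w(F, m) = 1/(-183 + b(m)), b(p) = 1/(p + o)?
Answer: 244654123/18484 ≈ 13236.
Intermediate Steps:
o = -8 (o = -3 - 5 = -8)
b(p) = 1/(-8 + p) (b(p) = 1/(p - 8) = 1/(-8 + p))
w(F, m) = 1/(-183 + 1/(-8 + m))
(w(-44, -93) - 7653) + 20889 = ((8 - 1*(-93))/(-1465 + 183*(-93)) - 7653) + 20889 = ((8 + 93)/(-1465 - 17019) - 7653) + 20889 = (101/(-18484) - 7653) + 20889 = (-1/18484*101 - 7653) + 20889 = (-101/18484 - 7653) + 20889 = -141458153/18484 + 20889 = 244654123/18484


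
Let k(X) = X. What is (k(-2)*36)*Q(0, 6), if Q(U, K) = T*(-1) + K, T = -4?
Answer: -720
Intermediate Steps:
Q(U, K) = 4 + K (Q(U, K) = -4*(-1) + K = 4 + K)
(k(-2)*36)*Q(0, 6) = (-2*36)*(4 + 6) = -72*10 = -720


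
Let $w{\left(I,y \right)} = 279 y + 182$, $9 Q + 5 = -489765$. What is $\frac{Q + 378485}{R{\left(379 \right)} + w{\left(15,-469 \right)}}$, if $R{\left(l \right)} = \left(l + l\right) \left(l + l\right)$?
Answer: $\frac{583319}{799011} \approx 0.73005$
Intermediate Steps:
$Q = - \frac{489770}{9}$ ($Q = - \frac{5}{9} + \frac{1}{9} \left(-489765\right) = - \frac{5}{9} - \frac{163255}{3} = - \frac{489770}{9} \approx -54419.0$)
$w{\left(I,y \right)} = 182 + 279 y$
$R{\left(l \right)} = 4 l^{2}$ ($R{\left(l \right)} = 2 l 2 l = 4 l^{2}$)
$\frac{Q + 378485}{R{\left(379 \right)} + w{\left(15,-469 \right)}} = \frac{- \frac{489770}{9} + 378485}{4 \cdot 379^{2} + \left(182 + 279 \left(-469\right)\right)} = \frac{2916595}{9 \left(4 \cdot 143641 + \left(182 - 130851\right)\right)} = \frac{2916595}{9 \left(574564 - 130669\right)} = \frac{2916595}{9 \cdot 443895} = \frac{2916595}{9} \cdot \frac{1}{443895} = \frac{583319}{799011}$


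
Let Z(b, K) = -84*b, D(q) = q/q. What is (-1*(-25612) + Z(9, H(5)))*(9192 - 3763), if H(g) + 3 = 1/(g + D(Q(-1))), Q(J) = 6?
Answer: 134943224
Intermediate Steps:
D(q) = 1
H(g) = -3 + 1/(1 + g) (H(g) = -3 + 1/(g + 1) = -3 + 1/(1 + g))
(-1*(-25612) + Z(9, H(5)))*(9192 - 3763) = (-1*(-25612) - 84*9)*(9192 - 3763) = (25612 - 756)*5429 = 24856*5429 = 134943224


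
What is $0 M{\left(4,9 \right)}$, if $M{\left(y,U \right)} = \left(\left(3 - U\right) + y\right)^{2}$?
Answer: $0$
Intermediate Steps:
$M{\left(y,U \right)} = \left(3 + y - U\right)^{2}$
$0 M{\left(4,9 \right)} = 0 \left(3 + 4 - 9\right)^{2} = 0 \left(-2\right)^{2} = 0 \cdot 4 = 0$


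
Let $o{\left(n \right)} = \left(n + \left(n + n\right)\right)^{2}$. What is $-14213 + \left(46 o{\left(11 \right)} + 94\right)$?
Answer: $35975$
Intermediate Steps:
$o{\left(n \right)} = 9 n^{2}$ ($o{\left(n \right)} = \left(n + 2 n\right)^{2} = \left(3 n\right)^{2} = 9 n^{2}$)
$-14213 + \left(46 o{\left(11 \right)} + 94\right) = -14213 + \left(46 \cdot 9 \cdot 11^{2} + 94\right) = -14213 + \left(46 \cdot 9 \cdot 121 + 94\right) = -14213 + \left(46 \cdot 1089 + 94\right) = -14213 + \left(50094 + 94\right) = -14213 + 50188 = 35975$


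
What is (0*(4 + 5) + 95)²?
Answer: 9025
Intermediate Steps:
(0*(4 + 5) + 95)² = (0*9 + 95)² = (0 + 95)² = 95² = 9025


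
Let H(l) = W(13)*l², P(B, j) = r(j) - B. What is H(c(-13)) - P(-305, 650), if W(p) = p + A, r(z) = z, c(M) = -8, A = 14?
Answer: 773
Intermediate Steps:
W(p) = 14 + p (W(p) = p + 14 = 14 + p)
P(B, j) = j - B
H(l) = 27*l² (H(l) = (14 + 13)*l² = 27*l²)
H(c(-13)) - P(-305, 650) = 27*(-8)² - (650 - 1*(-305)) = 27*64 - (650 + 305) = 1728 - 1*955 = 1728 - 955 = 773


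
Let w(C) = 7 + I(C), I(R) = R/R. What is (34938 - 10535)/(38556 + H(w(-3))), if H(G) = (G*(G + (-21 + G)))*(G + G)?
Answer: 24403/37916 ≈ 0.64361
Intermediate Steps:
I(R) = 1
w(C) = 8 (w(C) = 7 + 1 = 8)
H(G) = 2*G²*(-21 + 2*G) (H(G) = (G*(-21 + 2*G))*(2*G) = 2*G²*(-21 + 2*G))
(34938 - 10535)/(38556 + H(w(-3))) = (34938 - 10535)/(38556 + 8²*(-42 + 4*8)) = 24403/(38556 + 64*(-42 + 32)) = 24403/(38556 + 64*(-10)) = 24403/(38556 - 640) = 24403/37916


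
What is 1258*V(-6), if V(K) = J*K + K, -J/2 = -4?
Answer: -67932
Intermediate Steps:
J = 8 (J = -2*(-4) = 8)
V(K) = 9*K (V(K) = 8*K + K = 9*K)
1258*V(-6) = 1258*(9*(-6)) = 1258*(-54) = -67932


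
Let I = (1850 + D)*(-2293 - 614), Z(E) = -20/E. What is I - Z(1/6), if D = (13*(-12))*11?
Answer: -389418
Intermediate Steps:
D = -1716 (D = -156*11 = -1716)
I = -389538 (I = (1850 - 1716)*(-2293 - 614) = 134*(-2907) = -389538)
I - Z(1/6) = -389538 - (-20)/(1/6) = -389538 - (-20)/⅙ = -389538 - (-20)*6 = -389538 - 1*(-120) = -389538 + 120 = -389418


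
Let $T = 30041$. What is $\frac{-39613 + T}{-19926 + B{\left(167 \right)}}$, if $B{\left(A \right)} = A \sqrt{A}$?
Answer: $\frac{190731672}{392388013} + \frac{1598524 \sqrt{167}}{392388013} \approx 0.53872$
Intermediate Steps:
$B{\left(A \right)} = A^{\frac{3}{2}}$
$\frac{-39613 + T}{-19926 + B{\left(167 \right)}} = \frac{-39613 + 30041}{-19926 + 167^{\frac{3}{2}}} = - \frac{9572}{-19926 + 167 \sqrt{167}}$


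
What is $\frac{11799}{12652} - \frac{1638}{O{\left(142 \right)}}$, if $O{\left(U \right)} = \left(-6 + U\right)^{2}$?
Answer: $\frac{24688791}{29251424} \approx 0.84402$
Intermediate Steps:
$\frac{11799}{12652} - \frac{1638}{O{\left(142 \right)}} = \frac{11799}{12652} - \frac{1638}{\left(-6 + 142\right)^{2}} = 11799 \cdot \frac{1}{12652} - \frac{1638}{136^{2}} = \frac{11799}{12652} - \frac{1638}{18496} = \frac{11799}{12652} - \frac{819}{9248} = \frac{24688791}{29251424}$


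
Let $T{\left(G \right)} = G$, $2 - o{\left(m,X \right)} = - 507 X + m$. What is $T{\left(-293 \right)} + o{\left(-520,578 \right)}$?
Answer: $293275$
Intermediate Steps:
$o{\left(m,X \right)} = 2 - m + 507 X$ ($o{\left(m,X \right)} = 2 - \left(- 507 X + m\right) = 2 - \left(m - 507 X\right) = 2 + \left(- m + 507 X\right) = 2 - m + 507 X$)
$T{\left(-293 \right)} + o{\left(-520,578 \right)} = -293 + \left(2 - -520 + 507 \cdot 578\right) = -293 + \left(2 + 520 + 293046\right) = -293 + 293568 = 293275$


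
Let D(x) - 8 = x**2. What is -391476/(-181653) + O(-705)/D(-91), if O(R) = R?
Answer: 346319911/167302413 ≈ 2.0700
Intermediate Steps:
D(x) = 8 + x**2
-391476/(-181653) + O(-705)/D(-91) = -391476/(-181653) - 705/(8 + (-91)**2) = -391476*(-1/181653) - 705/(8 + 8281) = 130492/60551 - 705/8289 = 130492/60551 - 705*1/8289 = 130492/60551 - 235/2763 = 346319911/167302413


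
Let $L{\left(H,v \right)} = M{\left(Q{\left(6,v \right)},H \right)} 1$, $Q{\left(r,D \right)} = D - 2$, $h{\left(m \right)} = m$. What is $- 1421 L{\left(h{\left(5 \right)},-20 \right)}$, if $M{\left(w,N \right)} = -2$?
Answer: $2842$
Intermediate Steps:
$Q{\left(r,D \right)} = -2 + D$
$L{\left(H,v \right)} = -2$ ($L{\left(H,v \right)} = \left(-2\right) 1 = -2$)
$- 1421 L{\left(h{\left(5 \right)},-20 \right)} = \left(-1421\right) \left(-2\right) = 2842$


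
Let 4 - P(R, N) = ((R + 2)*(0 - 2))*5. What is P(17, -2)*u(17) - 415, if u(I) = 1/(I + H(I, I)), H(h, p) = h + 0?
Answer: -6958/17 ≈ -409.29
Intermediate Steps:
H(h, p) = h
P(R, N) = 24 + 10*R (P(R, N) = 4 - (R + 2)*(0 - 2)*5 = 4 - (2 + R)*(-2)*5 = 4 - (-4 - 2*R)*5 = 4 - (-20 - 10*R) = 4 + (20 + 10*R) = 24 + 10*R)
u(I) = 1/(2*I) (u(I) = 1/(I + I) = 1/(2*I))
P(17, -2)*u(17) - 415 = (24 + 10*17)*((½)/17) - 415 = (24 + 170)*((½)*(1/17)) - 415 = 194*(1/34) - 415 = 97/17 - 415 = -6958/17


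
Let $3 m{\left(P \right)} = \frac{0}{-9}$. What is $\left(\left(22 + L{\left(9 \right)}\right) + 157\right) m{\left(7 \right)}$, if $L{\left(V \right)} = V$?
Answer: $0$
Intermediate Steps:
$m{\left(P \right)} = 0$ ($m{\left(P \right)} = \frac{0 \frac{1}{-9}}{3} = \frac{0 \left(- \frac{1}{9}\right)}{3} = \frac{1}{3} \cdot 0 = 0$)
$\left(\left(22 + L{\left(9 \right)}\right) + 157\right) m{\left(7 \right)} = \left(\left(22 + 9\right) + 157\right) 0 = \left(31 + 157\right) 0 = 188 \cdot 0 = 0$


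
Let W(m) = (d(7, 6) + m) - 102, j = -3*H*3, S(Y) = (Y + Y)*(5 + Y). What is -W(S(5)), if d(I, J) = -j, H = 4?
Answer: -34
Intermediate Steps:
S(Y) = 2*Y*(5 + Y) (S(Y) = (2*Y)*(5 + Y) = 2*Y*(5 + Y))
j = -36 (j = -3*4*3 = -12*3 = -36)
d(I, J) = 36 (d(I, J) = -1*(-36) = 36)
W(m) = -66 + m (W(m) = (36 + m) - 102 = -66 + m)
-W(S(5)) = -(-66 + 2*5*(5 + 5)) = -(-66 + 2*5*10) = -(-66 + 100) = -1*34 = -34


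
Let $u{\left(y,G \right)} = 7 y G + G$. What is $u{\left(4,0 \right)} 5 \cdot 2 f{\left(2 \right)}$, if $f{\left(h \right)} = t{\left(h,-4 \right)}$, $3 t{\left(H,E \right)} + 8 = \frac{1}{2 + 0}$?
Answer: $0$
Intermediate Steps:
$u{\left(y,G \right)} = G + 7 G y$ ($u{\left(y,G \right)} = 7 G y + G = G + 7 G y$)
$t{\left(H,E \right)} = - \frac{5}{2}$ ($t{\left(H,E \right)} = - \frac{8}{3} + \frac{1}{3 \left(2 + 0\right)} = - \frac{8}{3} + \frac{1}{3 \cdot 2} = - \frac{8}{3} + \frac{1}{3} \cdot \frac{1}{2} = - \frac{8}{3} + \frac{1}{6} = - \frac{5}{2}$)
$f{\left(h \right)} = - \frac{5}{2}$
$u{\left(4,0 \right)} 5 \cdot 2 f{\left(2 \right)} = 0 \left(1 + 7 \cdot 4\right) 5 \cdot 2 \left(- \frac{5}{2}\right) = 0 \left(1 + 28\right) 10 \left(- \frac{5}{2}\right) = 0 \cdot 29 \cdot 10 \left(- \frac{5}{2}\right) = 0 \cdot 10 \left(- \frac{5}{2}\right) = 0 \left(- \frac{5}{2}\right) = 0$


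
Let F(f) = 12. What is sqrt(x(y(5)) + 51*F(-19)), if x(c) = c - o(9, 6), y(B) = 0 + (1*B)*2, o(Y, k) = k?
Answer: 2*sqrt(154) ≈ 24.819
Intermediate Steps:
y(B) = 2*B (y(B) = 0 + B*2 = 0 + 2*B = 2*B)
x(c) = -6 + c (x(c) = c - 1*6 = c - 6 = -6 + c)
sqrt(x(y(5)) + 51*F(-19)) = sqrt((-6 + 2*5) + 51*12) = sqrt((-6 + 10) + 612) = sqrt(4 + 612) = sqrt(616) = 2*sqrt(154)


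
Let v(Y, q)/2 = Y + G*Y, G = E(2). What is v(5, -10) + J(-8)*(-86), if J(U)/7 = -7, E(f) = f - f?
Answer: 4224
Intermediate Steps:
E(f) = 0
G = 0
J(U) = -49 (J(U) = 7*(-7) = -49)
v(Y, q) = 2*Y (v(Y, q) = 2*(Y + 0*Y) = 2*(Y + 0) = 2*Y)
v(5, -10) + J(-8)*(-86) = 2*5 - 49*(-86) = 10 + 4214 = 4224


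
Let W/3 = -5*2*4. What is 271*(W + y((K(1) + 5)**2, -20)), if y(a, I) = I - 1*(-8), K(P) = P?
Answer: -35772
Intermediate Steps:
y(a, I) = 8 + I (y(a, I) = I + 8 = 8 + I)
W = -120 (W = 3*(-5*2*4) = 3*(-10*4) = 3*(-40) = -120)
271*(W + y((K(1) + 5)**2, -20)) = 271*(-120 + (8 - 20)) = 271*(-120 - 12) = 271*(-132) = -35772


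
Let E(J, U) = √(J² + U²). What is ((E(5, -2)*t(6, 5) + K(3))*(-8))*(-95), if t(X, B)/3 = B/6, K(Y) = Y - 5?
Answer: -1520 + 1900*√29 ≈ 8711.8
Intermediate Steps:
K(Y) = -5 + Y
t(X, B) = B/2 (t(X, B) = 3*(B/6) = B/2)
((E(5, -2)*t(6, 5) + K(3))*(-8))*(-95) = ((√(5² + (-2)²)*((½)*5) + (-5 + 3))*(-8))*(-95) = ((√(25 + 4)*(5/2) - 2)*(-8))*(-95) = ((√29*(5/2) - 2)*(-8))*(-95) = ((5*√29/2 - 2)*(-8))*(-95) = ((-2 + 5*√29/2)*(-8))*(-95) = (16 - 20*√29)*(-95) = -1520 + 1900*√29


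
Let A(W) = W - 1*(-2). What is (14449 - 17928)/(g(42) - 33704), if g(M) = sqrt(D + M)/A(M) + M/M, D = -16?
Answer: 113500649416/1099543658299 + 76538*sqrt(26)/1099543658299 ≈ 0.10323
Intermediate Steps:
A(W) = 2 + W (A(W) = W + 2 = 2 + W)
g(M) = 1 + sqrt(-16 + M)/(2 + M) (g(M) = sqrt(-16 + M)/(2 + M) + M/M = sqrt(-16 + M)/(2 + M) + 1 = 1 + sqrt(-16 + M)/(2 + M))
(14449 - 17928)/(g(42) - 33704) = (14449 - 17928)/((2 + 42 + sqrt(-16 + 42))/(2 + 42) - 33704) = -3479/((2 + 42 + sqrt(26))/44 - 33704) = -3479/((44 + sqrt(26))/44 - 33704) = -3479/((1 + sqrt(26)/44) - 33704) = -3479/(-33703 + sqrt(26)/44)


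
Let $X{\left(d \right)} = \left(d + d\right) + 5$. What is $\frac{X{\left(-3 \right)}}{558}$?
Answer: $- \frac{1}{558} \approx -0.0017921$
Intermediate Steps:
$X{\left(d \right)} = 5 + 2 d$ ($X{\left(d \right)} = 2 d + 5 = 5 + 2 d$)
$\frac{X{\left(-3 \right)}}{558} = \frac{5 + 2 \left(-3\right)}{558} = \left(5 - 6\right) \frac{1}{558} = \left(-1\right) \frac{1}{558} = - \frac{1}{558}$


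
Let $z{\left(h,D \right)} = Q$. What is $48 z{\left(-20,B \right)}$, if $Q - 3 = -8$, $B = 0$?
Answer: $-240$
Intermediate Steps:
$Q = -5$ ($Q = 3 - 8 = -5$)
$z{\left(h,D \right)} = -5$
$48 z{\left(-20,B \right)} = 48 \left(-5\right) = -240$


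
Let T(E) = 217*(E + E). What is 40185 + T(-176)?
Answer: -36199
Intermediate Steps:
T(E) = 434*E (T(E) = 217*(2*E) = 434*E)
40185 + T(-176) = 40185 + 434*(-176) = 40185 - 76384 = -36199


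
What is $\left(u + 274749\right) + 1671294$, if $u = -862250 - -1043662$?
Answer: $2127455$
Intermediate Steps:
$u = 181412$ ($u = -862250 + 1043662 = 181412$)
$\left(u + 274749\right) + 1671294 = \left(181412 + 274749\right) + 1671294 = 456161 + 1671294 = 2127455$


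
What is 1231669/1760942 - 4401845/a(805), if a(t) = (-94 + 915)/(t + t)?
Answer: -12479742906963651/1445733382 ≈ -8.6321e+6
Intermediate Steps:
a(t) = 821/(2*t) (a(t) = 821/((2*t)) = 821*(1/(2*t)) = 821/(2*t))
1231669/1760942 - 4401845/a(805) = 1231669/1760942 - 4401845/((821/2)/805) = 1231669*(1/1760942) - 4401845/((821/2)*(1/805)) = 1231669/1760942 - 4401845/821/1610 = 1231669/1760942 - 4401845*1610/821 = 1231669/1760942 - 7086970450/821 = -12479742906963651/1445733382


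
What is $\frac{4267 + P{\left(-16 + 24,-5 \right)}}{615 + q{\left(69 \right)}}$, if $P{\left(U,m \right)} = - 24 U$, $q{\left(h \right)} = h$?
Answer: $\frac{4075}{684} \approx 5.9576$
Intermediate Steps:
$\frac{4267 + P{\left(-16 + 24,-5 \right)}}{615 + q{\left(69 \right)}} = \frac{4267 - 24 \left(-16 + 24\right)}{615 + 69} = \frac{4267 - 192}{684} = \left(4267 - 192\right) \frac{1}{684} = 4075 \cdot \frac{1}{684} = \frac{4075}{684}$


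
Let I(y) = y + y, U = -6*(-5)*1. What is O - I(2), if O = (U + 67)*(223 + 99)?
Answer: 31230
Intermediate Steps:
U = 30 (U = 30*1 = 30)
I(y) = 2*y
O = 31234 (O = (30 + 67)*(223 + 99) = 97*322 = 31234)
O - I(2) = 31234 - 2*2 = 31234 - 1*4 = 31234 - 4 = 31230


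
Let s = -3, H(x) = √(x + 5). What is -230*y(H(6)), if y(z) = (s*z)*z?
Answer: 7590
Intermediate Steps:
H(x) = √(5 + x)
y(z) = -3*z² (y(z) = (-3*z)*z = -3*z²)
-230*y(H(6)) = -(-690)*(√(5 + 6))² = -(-690)*(√11)² = -(-690)*11 = -230*(-33) = 7590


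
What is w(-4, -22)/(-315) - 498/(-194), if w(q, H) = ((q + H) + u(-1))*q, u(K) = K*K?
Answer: 13747/6111 ≈ 2.2495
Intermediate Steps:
u(K) = K²
w(q, H) = q*(1 + H + q) (w(q, H) = ((q + H) + (-1)²)*q = ((H + q) + 1)*q = (1 + H + q)*q = q*(1 + H + q))
w(-4, -22)/(-315) - 498/(-194) = -4*(1 - 22 - 4)/(-315) - 498/(-194) = -4*(-25)*(-1/315) - 498*(-1/194) = 100*(-1/315) + 249/97 = -20/63 + 249/97 = 13747/6111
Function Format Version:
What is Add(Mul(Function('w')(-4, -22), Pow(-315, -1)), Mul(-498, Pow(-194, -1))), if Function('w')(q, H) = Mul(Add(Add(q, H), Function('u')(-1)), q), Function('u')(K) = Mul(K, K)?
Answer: Rational(13747, 6111) ≈ 2.2495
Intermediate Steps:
Function('u')(K) = Pow(K, 2)
Function('w')(q, H) = Mul(q, Add(1, H, q)) (Function('w')(q, H) = Mul(Add(Add(q, H), Pow(-1, 2)), q) = Mul(Add(Add(H, q), 1), q) = Mul(Add(1, H, q), q) = Mul(q, Add(1, H, q)))
Add(Mul(Function('w')(-4, -22), Pow(-315, -1)), Mul(-498, Pow(-194, -1))) = Add(Mul(Mul(-4, Add(1, -22, -4)), Pow(-315, -1)), Mul(-498, Pow(-194, -1))) = Add(Mul(Mul(-4, -25), Rational(-1, 315)), Mul(-498, Rational(-1, 194))) = Add(Mul(100, Rational(-1, 315)), Rational(249, 97)) = Add(Rational(-20, 63), Rational(249, 97)) = Rational(13747, 6111)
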